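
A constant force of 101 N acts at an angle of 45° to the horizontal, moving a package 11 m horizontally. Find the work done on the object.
W = F·d·cosθ = (101)(11)cos(45°) = 785.6 J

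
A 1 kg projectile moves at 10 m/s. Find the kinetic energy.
KE = ½mv² = ½(1)(10)² = 50.0 J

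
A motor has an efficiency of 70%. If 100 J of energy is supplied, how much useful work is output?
W_out = η·W_in = 0.7·100 = 70.0 J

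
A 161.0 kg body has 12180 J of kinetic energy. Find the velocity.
v = √(2·KE/m) = √(2·12180/161.0) = 12.3 m/s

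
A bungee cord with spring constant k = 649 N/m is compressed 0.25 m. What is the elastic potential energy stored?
PE = ½kx² = ½(649)(0.25)² = 20.28 J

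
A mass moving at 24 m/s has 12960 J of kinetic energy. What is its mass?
m = 2·KE/v² = 2·12960/(24)² = 45.0 kg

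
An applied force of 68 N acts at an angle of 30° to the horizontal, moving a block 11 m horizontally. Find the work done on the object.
W = F·d·cosθ = (68)(11)cos(30°) = 647.8 J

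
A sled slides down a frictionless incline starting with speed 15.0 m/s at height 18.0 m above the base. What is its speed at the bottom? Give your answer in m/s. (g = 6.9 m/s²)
½mv₀² + mgh = ½mv² ⇒ v = √(v₀² + 2gh) = √(15.0² + 2·6.9·18.0) = 21.76 m/s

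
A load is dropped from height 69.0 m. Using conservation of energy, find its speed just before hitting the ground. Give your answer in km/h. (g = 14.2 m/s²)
mgh = ½mv² ⇒ v = √(2gh) = √(2·14.2·69.0) = 44.2674 m/s = 159.4 km/h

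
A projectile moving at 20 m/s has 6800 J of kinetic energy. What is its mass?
m = 2·KE/v² = 2·6800/(20)² = 34.0 kg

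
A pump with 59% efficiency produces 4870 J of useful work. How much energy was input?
W_in = W_out/η = 4870/0.59 = 8254 J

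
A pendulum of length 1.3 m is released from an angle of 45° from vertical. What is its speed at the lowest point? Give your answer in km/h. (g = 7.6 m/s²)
h = L(1 − cosθ) = 1.3(1 − cos45°) = 0.380761 m
v = √(2gh) = √(2·7.6·0.380761) = 2.40574 m/s = 8.661 km/h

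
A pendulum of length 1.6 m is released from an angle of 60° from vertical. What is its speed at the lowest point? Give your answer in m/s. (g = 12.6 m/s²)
h = L(1 − cosθ) = 1.6(1 − cos60°) = 0.8 m
v = √(2gh) = √(2·12.6·0.8) = 4.49 m/s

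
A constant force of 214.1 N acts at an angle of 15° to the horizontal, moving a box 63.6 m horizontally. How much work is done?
W = F·d·cosθ = (214.1)(63.6)cos(15°) = 13150 J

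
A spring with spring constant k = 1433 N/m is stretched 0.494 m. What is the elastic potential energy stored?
PE = ½kx² = ½(1433)(0.494)² = 174.9 J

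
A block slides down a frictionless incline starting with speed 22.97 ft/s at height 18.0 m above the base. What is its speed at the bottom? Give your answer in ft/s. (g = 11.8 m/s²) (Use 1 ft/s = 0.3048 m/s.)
Convert to SI: v₀ = 7.00126 m/s, h = 18.0 m
½mv₀² + mgh = ½mv² ⇒ v = √(v₀² + 2gh) = √(7.00126² + 2·11.8·18.0) = 21.7674 m/s = 71.42 ft/s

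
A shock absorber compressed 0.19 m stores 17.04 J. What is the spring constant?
k = 2·PE/x² = 2·17.04/(0.19)² = 944.0 N/m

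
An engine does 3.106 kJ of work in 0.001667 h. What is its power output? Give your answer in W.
Convert to SI: W = 3106.0 J, t = 6.0012 s
P = W/t = 3106.0/6.0012 = 517.6 W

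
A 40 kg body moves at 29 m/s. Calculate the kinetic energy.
KE = ½mv² = ½(40)(29)² = 16820.0 J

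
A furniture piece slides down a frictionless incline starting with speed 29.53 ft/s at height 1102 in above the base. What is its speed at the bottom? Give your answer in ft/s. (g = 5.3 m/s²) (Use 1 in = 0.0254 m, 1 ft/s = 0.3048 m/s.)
Convert to SI: v₀ = 9.00074 m/s, h = 27.9908 m
½mv₀² + mgh = ½mv² ⇒ v = √(v₀² + 2gh) = √(9.00074² + 2·5.3·27.9908) = 19.4349 m/s = 63.76 ft/s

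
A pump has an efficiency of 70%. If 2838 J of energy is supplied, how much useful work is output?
W_out = η·W_in = 0.7·2838 = 1986.6 J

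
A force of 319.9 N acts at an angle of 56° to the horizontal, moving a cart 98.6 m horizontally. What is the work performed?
W = F·d·cosθ = (319.9)(98.6)cos(56°) = 17640 J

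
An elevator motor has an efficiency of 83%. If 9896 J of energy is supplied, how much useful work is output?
W_out = η·W_in = 0.83·9896 = 8213.68 J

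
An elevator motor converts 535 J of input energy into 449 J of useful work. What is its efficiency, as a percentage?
η = W_out/W_in = 449/535 = 83.93%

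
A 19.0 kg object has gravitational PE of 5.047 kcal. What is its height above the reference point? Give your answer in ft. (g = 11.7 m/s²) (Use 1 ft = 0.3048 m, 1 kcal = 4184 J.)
Convert to SI: m = 19.0 kg, PE = 21116.6 J
h = PE/(mg) = 21116.6/(19.0·11.7) = 94.9917 m = 311.7 ft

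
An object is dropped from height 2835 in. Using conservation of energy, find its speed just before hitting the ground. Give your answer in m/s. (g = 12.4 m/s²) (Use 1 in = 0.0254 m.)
Convert to SI: h = 72.009 m
mgh = ½mv² ⇒ v = √(2gh) = √(2·12.4·72.009) = 42.26 m/s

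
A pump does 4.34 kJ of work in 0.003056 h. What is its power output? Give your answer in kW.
Convert to SI: W = 4340.0 J, t = 11.0016 s
P = W/t = 4340.0/11.0016 = 394.488 W = 0.3945 kW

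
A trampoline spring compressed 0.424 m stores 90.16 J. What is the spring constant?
k = 2·PE/x² = 2·90.16/(0.424)² = 1003 N/m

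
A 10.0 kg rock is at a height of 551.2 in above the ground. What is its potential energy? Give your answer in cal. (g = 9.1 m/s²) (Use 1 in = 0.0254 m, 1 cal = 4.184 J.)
Convert to SI: m = 10.0 kg, h = 14.0005 m
PE = mgh = (10.0)(9.1)(14.0005) = 1274.04 J = 304.5 cal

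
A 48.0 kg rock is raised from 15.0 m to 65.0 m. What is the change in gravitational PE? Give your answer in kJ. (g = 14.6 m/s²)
ΔPE = mgΔh = (48.0)(14.6)(50.0) = 35040.0 J = 35.04 kJ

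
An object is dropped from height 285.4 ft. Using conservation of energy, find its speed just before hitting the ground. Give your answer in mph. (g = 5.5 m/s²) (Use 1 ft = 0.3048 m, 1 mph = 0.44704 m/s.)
Convert to SI: h = 86.9899 m
mgh = ½mv² ⇒ v = √(2gh) = √(2·5.5·86.9899) = 30.9336 m/s = 69.2 mph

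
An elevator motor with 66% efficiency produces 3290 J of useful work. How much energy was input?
W_in = W_out/η = 3290/0.66 = 4985 J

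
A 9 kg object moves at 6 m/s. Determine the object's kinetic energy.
KE = ½mv² = ½(9)(6)² = 162.0 J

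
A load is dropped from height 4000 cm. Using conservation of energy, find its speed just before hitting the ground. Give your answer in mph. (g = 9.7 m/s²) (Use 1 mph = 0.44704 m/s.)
Convert to SI: h = 40.0 m
mgh = ½mv² ⇒ v = √(2gh) = √(2·9.7·40.0) = 27.8568 m/s = 62.31 mph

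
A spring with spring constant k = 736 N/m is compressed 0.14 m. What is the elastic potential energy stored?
PE = ½kx² = ½(736)(0.14)² = 7.213 J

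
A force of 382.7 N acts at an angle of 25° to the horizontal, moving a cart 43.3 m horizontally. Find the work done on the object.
W = F·d·cosθ = (382.7)(43.3)cos(25°) = 15020 J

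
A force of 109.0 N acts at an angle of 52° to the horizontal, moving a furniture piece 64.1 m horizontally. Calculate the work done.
W = F·d·cosθ = (109.0)(64.1)cos(52°) = 4302 J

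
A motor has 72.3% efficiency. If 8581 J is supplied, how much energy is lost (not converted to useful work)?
W_lost = W_in(1 − η) = 8581·(1 − 0.723) = 2377 J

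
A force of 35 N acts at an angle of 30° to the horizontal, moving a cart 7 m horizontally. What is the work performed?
W = F·d·cosθ = (35)(7)cos(30°) = 212.2 J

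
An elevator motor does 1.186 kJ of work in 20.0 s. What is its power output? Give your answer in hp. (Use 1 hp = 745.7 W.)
Convert to SI: W = 1186.0 J, t = 20.0 s
P = W/t = 1186.0/20.0 = 59.3 W = 0.07952 hp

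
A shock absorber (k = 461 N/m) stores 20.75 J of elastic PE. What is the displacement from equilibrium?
x = √(2·PE/k) = √(2·20.75/461) = 0.3 m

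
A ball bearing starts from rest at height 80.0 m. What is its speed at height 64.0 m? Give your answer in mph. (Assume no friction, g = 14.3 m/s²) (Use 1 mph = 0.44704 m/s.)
mgh₁ = mgh₂ + ½mv² ⇒ v = √(2g(h₁−h₂)) = √(2·14.3·16.0) = 21.3916 m/s = 47.85 mph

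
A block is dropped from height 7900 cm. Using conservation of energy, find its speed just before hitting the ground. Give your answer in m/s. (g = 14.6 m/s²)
Convert to SI: h = 79.0 m
mgh = ½mv² ⇒ v = √(2gh) = √(2·14.6·79.0) = 48.03 m/s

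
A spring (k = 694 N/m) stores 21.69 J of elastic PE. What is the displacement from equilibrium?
x = √(2·PE/k) = √(2·21.69/694) = 0.25 m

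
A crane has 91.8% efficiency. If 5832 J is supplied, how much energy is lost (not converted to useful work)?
W_lost = W_in(1 − η) = 5832·(1 − 0.918) = 478.2 J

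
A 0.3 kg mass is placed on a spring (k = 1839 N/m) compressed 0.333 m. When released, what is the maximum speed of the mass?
½kx² = ½mv² ⇒ v = x√(k/m) = (0.333)√(1839/0.3) = 26.07 m/s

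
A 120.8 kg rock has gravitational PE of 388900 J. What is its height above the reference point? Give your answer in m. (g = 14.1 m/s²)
h = PE/(mg) = 388900/(120.8·14.1) = 228.3 m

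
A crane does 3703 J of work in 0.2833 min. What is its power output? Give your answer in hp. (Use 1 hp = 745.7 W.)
Convert to SI: W = 3703.0 J, t = 16.998 s
P = W/t = 3703.0/16.998 = 217.849 W = 0.2921 hp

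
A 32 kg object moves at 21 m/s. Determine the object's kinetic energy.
KE = ½mv² = ½(32)(21)² = 7056.0 J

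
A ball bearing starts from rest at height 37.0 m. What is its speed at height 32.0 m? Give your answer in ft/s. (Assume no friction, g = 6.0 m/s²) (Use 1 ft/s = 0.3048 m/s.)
mgh₁ = mgh₂ + ½mv² ⇒ v = √(2g(h₁−h₂)) = √(2·6.0·5.0) = 7.74597 m/s = 25.41 ft/s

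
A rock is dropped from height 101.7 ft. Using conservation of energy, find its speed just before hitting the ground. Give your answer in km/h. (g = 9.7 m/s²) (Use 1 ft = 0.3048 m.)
Convert to SI: h = 30.9982 m
mgh = ½mv² ⇒ v = √(2gh) = √(2·9.7·30.9982) = 24.5227 m/s = 88.28 km/h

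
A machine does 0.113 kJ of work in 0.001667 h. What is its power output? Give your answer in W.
Convert to SI: W = 113.0 J, t = 6.0012 s
P = W/t = 113.0/6.0012 = 18.83 W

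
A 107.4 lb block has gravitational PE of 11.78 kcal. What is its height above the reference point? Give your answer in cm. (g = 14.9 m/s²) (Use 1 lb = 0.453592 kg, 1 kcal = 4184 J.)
Convert to SI: m = 48.7158 kg, PE = 49287.5 J
h = PE/(mg) = 49287.5/(48.7158·14.9) = 67.9018 m = 6790 cm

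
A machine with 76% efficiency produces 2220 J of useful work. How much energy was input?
W_in = W_out/η = 2220/0.76 = 2921 J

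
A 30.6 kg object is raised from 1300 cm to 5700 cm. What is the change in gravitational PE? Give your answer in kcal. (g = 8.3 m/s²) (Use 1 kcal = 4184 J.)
Convert to SI: m = 30.6 kg, Δh = 44.0 m
ΔPE = mgΔh = (30.6)(8.3)(44.0) = 11175.1 J = 2.671 kcal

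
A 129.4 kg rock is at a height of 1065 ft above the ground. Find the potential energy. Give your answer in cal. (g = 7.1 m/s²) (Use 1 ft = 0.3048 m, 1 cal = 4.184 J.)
Convert to SI: m = 129.4 kg, h = 324.612 m
PE = mgh = (129.4)(7.1)(324.612) = 298234 J = 71280 cal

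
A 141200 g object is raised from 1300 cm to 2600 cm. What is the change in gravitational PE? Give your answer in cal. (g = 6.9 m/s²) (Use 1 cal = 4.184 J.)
Convert to SI: m = 141.2 kg, Δh = 13.0 m
ΔPE = mgΔh = (141.2)(6.9)(13.0) = 12665.6 J = 3027 cal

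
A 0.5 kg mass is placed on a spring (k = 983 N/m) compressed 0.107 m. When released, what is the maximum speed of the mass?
½kx² = ½mv² ⇒ v = x√(k/m) = (0.107)√(983/0.5) = 4.744 m/s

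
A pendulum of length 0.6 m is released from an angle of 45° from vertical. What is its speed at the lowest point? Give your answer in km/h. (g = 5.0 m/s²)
h = L(1 − cosθ) = 0.6(1 − cos45°) = 0.175736 m
v = √(2gh) = √(2·5.0·0.175736) = 1.32565 m/s = 4.772 km/h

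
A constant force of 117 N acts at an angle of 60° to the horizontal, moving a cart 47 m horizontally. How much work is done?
W = F·d·cosθ = (117)(47)cos(60°) = 2750 J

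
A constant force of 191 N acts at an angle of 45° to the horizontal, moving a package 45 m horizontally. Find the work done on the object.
W = F·d·cosθ = (191)(45)cos(45°) = 6078 J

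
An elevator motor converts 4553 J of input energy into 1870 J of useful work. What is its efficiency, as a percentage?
η = W_out/W_in = 1870/4553 = 41.07%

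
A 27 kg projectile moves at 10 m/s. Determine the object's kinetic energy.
KE = ½mv² = ½(27)(10)² = 1350.0 J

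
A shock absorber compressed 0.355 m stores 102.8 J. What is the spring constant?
k = 2·PE/x² = 2·102.8/(0.355)² = 1631 N/m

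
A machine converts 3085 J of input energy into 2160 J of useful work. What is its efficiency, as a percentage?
η = W_out/W_in = 2160/3085 = 70.02%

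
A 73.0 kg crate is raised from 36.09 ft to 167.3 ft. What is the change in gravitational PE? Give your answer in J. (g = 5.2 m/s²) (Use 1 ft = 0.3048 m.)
Convert to SI: m = 73.0 kg, Δh = 39.9928 m
ΔPE = mgΔh = (73.0)(5.2)(39.9928) = 15180 J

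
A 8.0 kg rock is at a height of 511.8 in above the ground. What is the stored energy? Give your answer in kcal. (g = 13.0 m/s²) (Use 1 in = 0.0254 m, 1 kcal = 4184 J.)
Convert to SI: m = 8.0 kg, h = 12.9997 m
PE = mgh = (8.0)(13.0)(12.9997) = 1351.97 J = 0.3231 kcal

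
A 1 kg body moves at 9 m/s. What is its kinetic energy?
KE = ½mv² = ½(1)(9)² = 40.5 J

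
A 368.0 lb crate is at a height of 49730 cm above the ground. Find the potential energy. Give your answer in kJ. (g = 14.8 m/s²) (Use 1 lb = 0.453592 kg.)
Convert to SI: m = 166.922 kg, h = 497.3 m
PE = mgh = (166.922)(14.8)(497.3) = 1228550 J = 1229 kJ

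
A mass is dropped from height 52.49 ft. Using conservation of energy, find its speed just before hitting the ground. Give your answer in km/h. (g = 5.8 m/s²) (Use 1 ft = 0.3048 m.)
Convert to SI: h = 15.999 m
mgh = ½mv² ⇒ v = √(2gh) = √(2·5.8·15.999) = 13.6231 m/s = 49.04 km/h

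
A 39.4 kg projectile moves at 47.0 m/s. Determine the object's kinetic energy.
KE = ½mv² = ½(39.4)(47.0)² = 43520 J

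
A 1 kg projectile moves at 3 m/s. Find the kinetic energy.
KE = ½mv² = ½(1)(3)² = 4.5 J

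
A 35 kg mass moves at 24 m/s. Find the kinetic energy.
KE = ½mv² = ½(35)(24)² = 10080.0 J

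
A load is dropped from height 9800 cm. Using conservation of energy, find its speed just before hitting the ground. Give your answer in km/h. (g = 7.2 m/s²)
Convert to SI: h = 98.0 m
mgh = ½mv² ⇒ v = √(2gh) = √(2·7.2·98.0) = 37.5659 m/s = 135.2 km/h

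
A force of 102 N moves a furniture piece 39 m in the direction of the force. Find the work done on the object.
W = F·d = (102)(39) = 3978 J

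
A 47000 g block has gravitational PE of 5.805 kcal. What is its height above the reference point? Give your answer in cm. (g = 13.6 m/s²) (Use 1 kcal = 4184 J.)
Convert to SI: m = 47.0 kg, PE = 24288.1 J
h = PE/(mg) = 24288.1/(47.0·13.6) = 37.9977 m = 3800 cm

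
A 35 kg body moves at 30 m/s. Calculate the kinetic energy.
KE = ½mv² = ½(35)(30)² = 15750.0 J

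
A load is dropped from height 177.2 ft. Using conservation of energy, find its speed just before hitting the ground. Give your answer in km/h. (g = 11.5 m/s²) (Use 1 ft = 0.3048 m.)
Convert to SI: h = 54.0106 m
mgh = ½mv² ⇒ v = √(2gh) = √(2·11.5·54.0106) = 35.2455 m/s = 126.9 km/h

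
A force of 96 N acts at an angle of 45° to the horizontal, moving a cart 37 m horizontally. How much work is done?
W = F·d·cosθ = (96)(37)cos(45°) = 2512 J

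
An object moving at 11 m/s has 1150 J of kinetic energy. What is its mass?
m = 2·KE/v² = 2·1150/(11)² = 19.01 kg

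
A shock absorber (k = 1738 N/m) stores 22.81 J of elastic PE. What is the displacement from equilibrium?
x = √(2·PE/k) = √(2·22.81/1738) = 0.162 m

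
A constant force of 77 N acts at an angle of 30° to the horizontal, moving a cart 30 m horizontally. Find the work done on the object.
W = F·d·cosθ = (77)(30)cos(30°) = 2001 J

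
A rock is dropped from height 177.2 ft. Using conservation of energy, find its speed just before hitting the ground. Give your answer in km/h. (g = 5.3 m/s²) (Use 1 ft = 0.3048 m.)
Convert to SI: h = 54.0106 m
mgh = ½mv² ⇒ v = √(2gh) = √(2·5.3·54.0106) = 23.9272 m/s = 86.14 km/h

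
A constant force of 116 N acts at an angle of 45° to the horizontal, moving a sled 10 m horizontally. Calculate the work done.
W = F·d·cosθ = (116)(10)cos(45°) = 820.2 J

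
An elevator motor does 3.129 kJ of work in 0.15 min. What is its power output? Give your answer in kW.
Convert to SI: W = 3129.0 J, t = 9.0 s
P = W/t = 3129.0/9.0 = 347.667 W = 0.3477 kW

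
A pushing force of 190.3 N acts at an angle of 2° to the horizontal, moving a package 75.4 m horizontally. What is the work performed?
W = F·d·cosθ = (190.3)(75.4)cos(2°) = 14340 J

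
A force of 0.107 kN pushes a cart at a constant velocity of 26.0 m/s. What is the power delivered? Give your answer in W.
Convert to SI: F = 107.0 N, v = 26.0 m/s
P = Fv = (107.0)(26.0) = 2782 W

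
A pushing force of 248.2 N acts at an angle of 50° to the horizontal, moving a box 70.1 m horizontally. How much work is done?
W = F·d·cosθ = (248.2)(70.1)cos(50°) = 11180 J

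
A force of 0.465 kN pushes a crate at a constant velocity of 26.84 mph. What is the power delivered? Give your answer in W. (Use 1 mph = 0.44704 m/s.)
Convert to SI: F = 465.0 N, v = 11.9986 m/s
P = Fv = (465.0)(11.9986) = 5579 W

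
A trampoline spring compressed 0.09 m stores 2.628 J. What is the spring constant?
k = 2·PE/x² = 2·2.628/(0.09)² = 648.9 N/m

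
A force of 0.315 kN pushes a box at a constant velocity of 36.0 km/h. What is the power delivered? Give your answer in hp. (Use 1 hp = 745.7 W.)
Convert to SI: F = 315.0 N, v = 10.0 m/s
P = Fv = (315.0)(10.0) = 3150.0 W = 4.224 hp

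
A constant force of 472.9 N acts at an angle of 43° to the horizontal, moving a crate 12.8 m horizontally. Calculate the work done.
W = F·d·cosθ = (472.9)(12.8)cos(43°) = 4427 J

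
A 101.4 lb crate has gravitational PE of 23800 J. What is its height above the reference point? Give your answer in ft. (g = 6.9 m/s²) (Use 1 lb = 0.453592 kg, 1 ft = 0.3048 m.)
Convert to SI: m = 45.9942 kg, PE = 23800.0 J
h = PE/(mg) = 23800.0/(45.9942·6.9) = 74.9937 m = 246.0 ft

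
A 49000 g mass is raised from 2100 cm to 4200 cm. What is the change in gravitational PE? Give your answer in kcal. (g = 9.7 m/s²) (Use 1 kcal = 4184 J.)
Convert to SI: m = 49.0 kg, Δh = 21.0 m
ΔPE = mgΔh = (49.0)(9.7)(21.0) = 9981.3 J = 2.386 kcal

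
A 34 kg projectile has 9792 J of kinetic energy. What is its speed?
v = √(2·KE/m) = √(2·9792/34) = 24.0 m/s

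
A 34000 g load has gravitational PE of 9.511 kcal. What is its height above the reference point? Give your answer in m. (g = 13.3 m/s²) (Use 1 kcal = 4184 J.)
Convert to SI: m = 34.0 kg, PE = 39794.0 J
h = PE/(mg) = 39794.0/(34.0·13.3) = 88.0 m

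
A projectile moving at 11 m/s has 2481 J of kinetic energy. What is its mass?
m = 2·KE/v² = 2·2481/(11)² = 41.01 kg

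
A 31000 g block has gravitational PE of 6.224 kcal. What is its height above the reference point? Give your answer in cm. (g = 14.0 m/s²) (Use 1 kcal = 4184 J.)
Convert to SI: m = 31.0 kg, PE = 26041.2 J
h = PE/(mg) = 26041.2/(31.0·14.0) = 60.0028 m = 6000 cm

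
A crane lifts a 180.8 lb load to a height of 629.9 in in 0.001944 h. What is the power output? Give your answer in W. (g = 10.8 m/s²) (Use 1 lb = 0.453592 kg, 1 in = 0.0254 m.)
Convert to SI: m = 82.0094 kg, h = 15.9995 m, t = 6.9984 s
P = mgh/t = (82.0094)(10.8)(15.9995)/6.9984 = 2025 W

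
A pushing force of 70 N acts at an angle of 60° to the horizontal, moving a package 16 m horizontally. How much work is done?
W = F·d·cosθ = (70)(16)cos(60°) = 560.0 J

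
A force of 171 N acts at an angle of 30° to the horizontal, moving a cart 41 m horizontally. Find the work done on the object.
W = F·d·cosθ = (171)(41)cos(30°) = 6072 J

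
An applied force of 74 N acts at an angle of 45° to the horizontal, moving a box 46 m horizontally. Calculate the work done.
W = F·d·cosθ = (74)(46)cos(45°) = 2407 J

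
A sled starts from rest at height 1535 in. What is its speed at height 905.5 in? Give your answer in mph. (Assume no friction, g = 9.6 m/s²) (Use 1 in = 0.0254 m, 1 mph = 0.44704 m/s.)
Convert to SI: h₁−h₂ = 15.9893 m
mgh₁ = mgh₂ + ½mv² ⇒ v = √(2g(h₁−h₂)) = √(2·9.6·15.9893) = 17.5213 m/s = 39.19 mph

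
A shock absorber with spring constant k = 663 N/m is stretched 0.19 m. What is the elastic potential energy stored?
PE = ½kx² = ½(663)(0.19)² = 11.97 J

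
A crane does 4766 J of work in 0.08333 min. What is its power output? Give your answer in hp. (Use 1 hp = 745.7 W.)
Convert to SI: W = 4766.0 J, t = 4.9998 s
P = W/t = 4766.0/4.9998 = 953.238 W = 1.278 hp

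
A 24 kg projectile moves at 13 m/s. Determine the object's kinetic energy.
KE = ½mv² = ½(24)(13)² = 2028.0 J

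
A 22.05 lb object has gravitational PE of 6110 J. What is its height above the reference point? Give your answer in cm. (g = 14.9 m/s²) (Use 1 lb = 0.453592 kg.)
Convert to SI: m = 10.0017 kg, PE = 6110.0 J
h = PE/(mg) = 6110.0/(10.0017·14.9) = 40.9997 m = 4100 cm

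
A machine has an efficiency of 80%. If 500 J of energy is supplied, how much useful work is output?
W_out = η·W_in = 0.8·500 = 400.0 J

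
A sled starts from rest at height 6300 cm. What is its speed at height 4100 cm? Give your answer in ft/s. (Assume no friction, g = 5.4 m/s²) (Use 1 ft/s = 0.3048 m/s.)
Convert to SI: h₁−h₂ = 22.0 m
mgh₁ = mgh₂ + ½mv² ⇒ v = √(2g(h₁−h₂)) = √(2·5.4·22.0) = 15.4143 m/s = 50.57 ft/s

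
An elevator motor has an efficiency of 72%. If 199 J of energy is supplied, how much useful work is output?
W_out = η·W_in = 0.72·199 = 143.28 J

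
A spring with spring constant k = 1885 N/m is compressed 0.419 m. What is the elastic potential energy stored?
PE = ½kx² = ½(1885)(0.419)² = 165.5 J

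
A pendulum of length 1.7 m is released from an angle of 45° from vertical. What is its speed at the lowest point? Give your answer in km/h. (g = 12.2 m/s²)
h = L(1 − cosθ) = 1.7(1 − cos45°) = 0.497918 m
v = √(2gh) = √(2·12.2·0.497918) = 3.48557 m/s = 12.55 km/h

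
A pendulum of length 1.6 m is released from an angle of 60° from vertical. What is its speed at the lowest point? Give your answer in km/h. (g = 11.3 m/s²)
h = L(1 − cosθ) = 1.6(1 − cos60°) = 0.8 m
v = √(2gh) = √(2·11.3·0.8) = 4.25206 m/s = 15.31 km/h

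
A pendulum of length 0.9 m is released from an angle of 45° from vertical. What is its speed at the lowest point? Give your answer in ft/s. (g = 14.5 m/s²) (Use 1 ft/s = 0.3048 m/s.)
h = L(1 − cosθ) = 0.9(1 − cos45°) = 0.263604 m
v = √(2gh) = √(2·14.5·0.263604) = 2.76487 m/s = 9.071 ft/s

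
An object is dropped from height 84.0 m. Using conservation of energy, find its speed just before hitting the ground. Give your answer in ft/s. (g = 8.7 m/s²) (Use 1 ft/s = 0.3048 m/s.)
mgh = ½mv² ⇒ v = √(2gh) = √(2·8.7·84.0) = 38.2309 m/s = 125.4 ft/s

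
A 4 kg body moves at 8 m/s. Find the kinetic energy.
KE = ½mv² = ½(4)(8)² = 128.0 J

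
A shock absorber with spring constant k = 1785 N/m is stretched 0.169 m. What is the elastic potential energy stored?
PE = ½kx² = ½(1785)(0.169)² = 25.49 J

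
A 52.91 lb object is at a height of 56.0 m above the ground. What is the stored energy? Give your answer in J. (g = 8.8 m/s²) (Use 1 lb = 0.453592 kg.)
Convert to SI: m = 23.9996 kg, h = 56.0 m
PE = mgh = (23.9996)(8.8)(56.0) = 11830 J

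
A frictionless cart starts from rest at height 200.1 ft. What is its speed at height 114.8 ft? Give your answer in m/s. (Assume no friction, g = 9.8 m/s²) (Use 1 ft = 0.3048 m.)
Convert to SI: h₁−h₂ = 25.9994 m
mgh₁ = mgh₂ + ½mv² ⇒ v = √(2g(h₁−h₂)) = √(2·9.8·25.9994) = 22.57 m/s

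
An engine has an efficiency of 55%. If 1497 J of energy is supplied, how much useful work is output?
W_out = η·W_in = 0.55·1497 = 823.35 J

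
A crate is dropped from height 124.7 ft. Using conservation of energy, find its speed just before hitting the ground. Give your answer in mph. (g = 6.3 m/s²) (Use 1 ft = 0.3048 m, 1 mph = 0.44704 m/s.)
Convert to SI: h = 38.0086 m
mgh = ½mv² ⇒ v = √(2gh) = √(2·6.3·38.0086) = 21.884 m/s = 48.95 mph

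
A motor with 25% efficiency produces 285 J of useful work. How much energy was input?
W_in = W_out/η = 285/0.25 = 1140 J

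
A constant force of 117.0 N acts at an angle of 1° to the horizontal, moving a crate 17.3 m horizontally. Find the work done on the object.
W = F·d·cosθ = (117.0)(17.3)cos(1°) = 2024 J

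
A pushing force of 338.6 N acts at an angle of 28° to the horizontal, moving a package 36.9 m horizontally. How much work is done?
W = F·d·cosθ = (338.6)(36.9)cos(28°) = 11030 J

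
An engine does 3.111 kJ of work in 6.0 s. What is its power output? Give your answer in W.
Convert to SI: W = 3111.0 J, t = 6.0 s
P = W/t = 3111.0/6.0 = 518.5 W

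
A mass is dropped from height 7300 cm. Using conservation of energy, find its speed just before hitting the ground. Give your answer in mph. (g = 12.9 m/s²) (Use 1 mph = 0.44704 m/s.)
Convert to SI: h = 73.0 m
mgh = ½mv² ⇒ v = √(2gh) = √(2·12.9·73.0) = 43.3982 m/s = 97.08 mph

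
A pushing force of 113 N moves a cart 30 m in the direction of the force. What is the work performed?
W = F·d = (113)(30) = 3390 J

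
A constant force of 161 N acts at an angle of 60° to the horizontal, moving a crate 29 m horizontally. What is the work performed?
W = F·d·cosθ = (161)(29)cos(60°) = 2335 J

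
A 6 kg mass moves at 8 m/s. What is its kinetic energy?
KE = ½mv² = ½(6)(8)² = 192.0 J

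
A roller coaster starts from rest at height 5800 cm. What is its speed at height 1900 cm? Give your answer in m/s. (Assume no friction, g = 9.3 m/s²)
Convert to SI: h₁−h₂ = 39.0 m
mgh₁ = mgh₂ + ½mv² ⇒ v = √(2g(h₁−h₂)) = √(2·9.3·39.0) = 26.93 m/s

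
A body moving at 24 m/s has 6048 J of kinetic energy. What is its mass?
m = 2·KE/v² = 2·6048/(24)² = 21.0 kg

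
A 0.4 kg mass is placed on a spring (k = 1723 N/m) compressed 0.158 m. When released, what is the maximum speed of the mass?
½kx² = ½mv² ⇒ v = x√(k/m) = (0.158)√(1723/0.4) = 10.37 m/s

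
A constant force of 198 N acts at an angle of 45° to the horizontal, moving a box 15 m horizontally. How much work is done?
W = F·d·cosθ = (198)(15)cos(45°) = 2100 J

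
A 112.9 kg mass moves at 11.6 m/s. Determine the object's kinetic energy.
KE = ½mv² = ½(112.9)(11.6)² = 7596 J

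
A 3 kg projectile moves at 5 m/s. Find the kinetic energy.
KE = ½mv² = ½(3)(5)² = 37.5 J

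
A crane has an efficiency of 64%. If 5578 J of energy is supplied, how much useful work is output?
W_out = η·W_in = 0.64·5578 = 3569.92 J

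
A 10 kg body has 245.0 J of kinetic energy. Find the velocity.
v = √(2·KE/m) = √(2·245.0/10) = 7.0 m/s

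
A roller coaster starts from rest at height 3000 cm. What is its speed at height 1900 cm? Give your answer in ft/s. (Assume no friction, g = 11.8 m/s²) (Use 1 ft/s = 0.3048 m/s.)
Convert to SI: h₁−h₂ = 11.0 m
mgh₁ = mgh₂ + ½mv² ⇒ v = √(2g(h₁−h₂)) = √(2·11.8·11.0) = 16.1121 m/s = 52.86 ft/s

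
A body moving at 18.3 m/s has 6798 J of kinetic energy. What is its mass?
m = 2·KE/v² = 2·6798/(18.3)² = 40.6 kg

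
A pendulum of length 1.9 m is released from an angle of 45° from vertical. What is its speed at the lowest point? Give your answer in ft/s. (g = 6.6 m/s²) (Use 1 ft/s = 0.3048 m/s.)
h = L(1 − cosθ) = 1.9(1 − cos45°) = 0.556497 m
v = √(2gh) = √(2·6.6·0.556497) = 2.71031 m/s = 8.892 ft/s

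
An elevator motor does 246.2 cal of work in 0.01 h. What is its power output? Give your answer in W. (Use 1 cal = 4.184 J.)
Convert to SI: W = 1030.1 J, t = 36.0 s
P = W/t = 1030.1/36.0 = 28.61 W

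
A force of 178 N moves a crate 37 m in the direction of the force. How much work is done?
W = F·d = (178)(37) = 6586 J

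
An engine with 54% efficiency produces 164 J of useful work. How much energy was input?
W_in = W_out/η = 164/0.54 = 303.7 J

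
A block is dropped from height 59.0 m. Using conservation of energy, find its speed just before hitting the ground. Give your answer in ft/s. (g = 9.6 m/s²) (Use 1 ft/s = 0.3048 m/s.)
mgh = ½mv² ⇒ v = √(2gh) = √(2·9.6·59.0) = 33.6571 m/s = 110.4 ft/s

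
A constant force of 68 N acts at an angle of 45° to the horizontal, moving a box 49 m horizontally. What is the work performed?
W = F·d·cosθ = (68)(49)cos(45°) = 2356 J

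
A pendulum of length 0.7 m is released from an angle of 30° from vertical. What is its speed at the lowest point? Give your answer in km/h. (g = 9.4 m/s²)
h = L(1 − cosθ) = 0.7(1 − cos30°) = 0.0937822 m
v = √(2gh) = √(2·9.4·0.0937822) = 1.32782 m/s = 4.78 km/h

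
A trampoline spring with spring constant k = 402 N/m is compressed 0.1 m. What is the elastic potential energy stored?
PE = ½kx² = ½(402)(0.1)² = 2.01 J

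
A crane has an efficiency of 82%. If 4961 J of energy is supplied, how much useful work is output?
W_out = η·W_in = 0.82·4961 = 4068.02 J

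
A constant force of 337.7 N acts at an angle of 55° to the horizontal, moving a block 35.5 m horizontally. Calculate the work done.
W = F·d·cosθ = (337.7)(35.5)cos(55°) = 6876 J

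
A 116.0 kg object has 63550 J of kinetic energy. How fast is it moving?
v = √(2·KE/m) = √(2·63550/116.0) = 33.1 m/s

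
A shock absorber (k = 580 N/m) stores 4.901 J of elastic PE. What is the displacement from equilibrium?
x = √(2·PE/k) = √(2·4.901/580) = 0.13 m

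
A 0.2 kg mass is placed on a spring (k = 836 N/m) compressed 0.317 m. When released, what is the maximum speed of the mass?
½kx² = ½mv² ⇒ v = x√(k/m) = (0.317)√(836/0.2) = 20.49 m/s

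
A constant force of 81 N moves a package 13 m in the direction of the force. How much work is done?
W = F·d = (81)(13) = 1053 J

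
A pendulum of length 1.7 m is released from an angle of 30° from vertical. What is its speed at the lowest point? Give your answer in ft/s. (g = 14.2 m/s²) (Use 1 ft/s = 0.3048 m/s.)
h = L(1 − cosθ) = 1.7(1 − cos30°) = 0.227757 m
v = √(2gh) = √(2·14.2·0.227757) = 2.54328 m/s = 8.344 ft/s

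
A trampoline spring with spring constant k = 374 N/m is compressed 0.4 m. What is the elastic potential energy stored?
PE = ½kx² = ½(374)(0.4)² = 29.92 J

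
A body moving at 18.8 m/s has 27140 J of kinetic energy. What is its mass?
m = 2·KE/v² = 2·27140/(18.8)² = 153.6 kg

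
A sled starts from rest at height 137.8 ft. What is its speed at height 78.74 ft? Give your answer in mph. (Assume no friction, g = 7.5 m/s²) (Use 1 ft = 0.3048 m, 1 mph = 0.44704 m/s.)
Convert to SI: h₁−h₂ = 18.0015 m
mgh₁ = mgh₂ + ½mv² ⇒ v = √(2g(h₁−h₂)) = √(2·7.5·18.0015) = 16.4324 m/s = 36.76 mph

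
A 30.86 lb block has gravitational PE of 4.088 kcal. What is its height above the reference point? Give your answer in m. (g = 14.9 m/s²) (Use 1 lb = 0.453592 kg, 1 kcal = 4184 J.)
Convert to SI: m = 13.9978 kg, PE = 17104.2 J
h = PE/(mg) = 17104.2/(13.9978·14.9) = 82.01 m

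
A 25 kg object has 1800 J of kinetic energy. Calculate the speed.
v = √(2·KE/m) = √(2·1800/25) = 12.0 m/s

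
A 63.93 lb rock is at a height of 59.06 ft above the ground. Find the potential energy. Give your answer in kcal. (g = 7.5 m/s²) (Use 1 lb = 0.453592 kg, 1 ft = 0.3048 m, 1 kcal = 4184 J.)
Convert to SI: m = 28.9981 kg, h = 18.0015 m
PE = mgh = (28.9981)(7.5)(18.0015) = 3915.07 J = 0.9357 kcal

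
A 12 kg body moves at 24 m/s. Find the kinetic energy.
KE = ½mv² = ½(12)(24)² = 3456.0 J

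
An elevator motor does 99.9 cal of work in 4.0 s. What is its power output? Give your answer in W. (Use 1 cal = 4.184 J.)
Convert to SI: W = 417.982 J, t = 4.0 s
P = W/t = 417.982/4.0 = 104.5 W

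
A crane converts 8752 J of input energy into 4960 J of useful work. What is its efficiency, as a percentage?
η = W_out/W_in = 4960/8752 = 56.67%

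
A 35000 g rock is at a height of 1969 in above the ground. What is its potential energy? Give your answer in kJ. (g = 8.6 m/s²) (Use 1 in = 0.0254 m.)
Convert to SI: m = 35.0 kg, h = 50.0126 m
PE = mgh = (35.0)(8.6)(50.0126) = 15053.8 J = 15.05 kJ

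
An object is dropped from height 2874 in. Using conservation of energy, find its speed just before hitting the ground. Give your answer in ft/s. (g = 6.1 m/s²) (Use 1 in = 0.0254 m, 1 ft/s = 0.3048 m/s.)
Convert to SI: h = 72.9996 m
mgh = ½mv² ⇒ v = √(2gh) = √(2·6.1·72.9996) = 29.8428 m/s = 97.91 ft/s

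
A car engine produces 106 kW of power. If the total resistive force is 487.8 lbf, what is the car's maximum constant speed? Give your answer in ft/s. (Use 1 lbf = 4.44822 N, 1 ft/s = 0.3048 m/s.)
Convert to SI: F = 2169.84 N
P = Fv ⇒ v = P/F = 106000 W/2169.84 N = 48.8515 m/s = 160.3 ft/s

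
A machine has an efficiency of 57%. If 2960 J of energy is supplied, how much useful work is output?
W_out = η·W_in = 0.57·2960 = 1687.2 J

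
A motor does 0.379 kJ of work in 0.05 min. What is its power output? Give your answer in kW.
Convert to SI: W = 379.0 J, t = 3.0 s
P = W/t = 379.0/3.0 = 126.333 W = 0.1263 kW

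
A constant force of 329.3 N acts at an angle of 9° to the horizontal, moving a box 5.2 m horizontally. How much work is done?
W = F·d·cosθ = (329.3)(5.2)cos(9°) = 1691 J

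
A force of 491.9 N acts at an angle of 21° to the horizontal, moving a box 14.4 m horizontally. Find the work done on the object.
W = F·d·cosθ = (491.9)(14.4)cos(21°) = 6613 J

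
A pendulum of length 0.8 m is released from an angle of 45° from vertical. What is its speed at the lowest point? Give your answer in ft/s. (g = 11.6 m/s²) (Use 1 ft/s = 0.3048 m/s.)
h = L(1 − cosθ) = 0.8(1 − cos45°) = 0.234315 m
v = √(2gh) = √(2·11.6·0.234315) = 2.33154 m/s = 7.649 ft/s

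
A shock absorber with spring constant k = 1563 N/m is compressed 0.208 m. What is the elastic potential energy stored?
PE = ½kx² = ½(1563)(0.208)² = 33.81 J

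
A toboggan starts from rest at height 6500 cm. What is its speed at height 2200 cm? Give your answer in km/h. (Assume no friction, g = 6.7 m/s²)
Convert to SI: h₁−h₂ = 43.0 m
mgh₁ = mgh₂ + ½mv² ⇒ v = √(2g(h₁−h₂)) = √(2·6.7·43.0) = 24.004166 m/s = 86.41 km/h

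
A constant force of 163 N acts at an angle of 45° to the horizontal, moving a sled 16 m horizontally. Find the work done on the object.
W = F·d·cosθ = (163)(16)cos(45°) = 1844 J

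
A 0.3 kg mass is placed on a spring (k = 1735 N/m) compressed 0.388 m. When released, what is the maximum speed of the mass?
½kx² = ½mv² ⇒ v = x√(k/m) = (0.388)√(1735/0.3) = 29.51 m/s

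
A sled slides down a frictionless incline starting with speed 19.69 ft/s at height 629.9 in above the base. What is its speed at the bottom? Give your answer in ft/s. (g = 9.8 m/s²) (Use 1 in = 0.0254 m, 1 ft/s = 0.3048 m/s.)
Convert to SI: v₀ = 6.00151 m/s, h = 15.9995 m
½mv₀² + mgh = ½mv² ⇒ v = √(v₀² + 2gh) = √(6.00151² + 2·9.8·15.9995) = 18.6978 m/s = 61.34 ft/s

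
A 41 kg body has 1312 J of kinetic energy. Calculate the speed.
v = √(2·KE/m) = √(2·1312/41) = 8.0 m/s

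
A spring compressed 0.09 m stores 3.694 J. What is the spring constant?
k = 2·PE/x² = 2·3.694/(0.09)² = 912.1 N/m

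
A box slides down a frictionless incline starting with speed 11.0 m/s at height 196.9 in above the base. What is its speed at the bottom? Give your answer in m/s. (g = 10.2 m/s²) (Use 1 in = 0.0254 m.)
Convert to SI: v₀ = 11.0 m/s, h = 5.00126 m
½mv₀² + mgh = ½mv² ⇒ v = √(v₀² + 2gh) = √(11.0² + 2·10.2·5.00126) = 14.93 m/s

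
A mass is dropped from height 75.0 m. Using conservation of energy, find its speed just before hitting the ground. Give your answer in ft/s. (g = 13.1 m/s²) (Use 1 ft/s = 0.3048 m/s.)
mgh = ½mv² ⇒ v = √(2gh) = √(2·13.1·75.0) = 44.3283 m/s = 145.4 ft/s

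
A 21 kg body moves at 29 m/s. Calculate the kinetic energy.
KE = ½mv² = ½(21)(29)² = 8830.5 J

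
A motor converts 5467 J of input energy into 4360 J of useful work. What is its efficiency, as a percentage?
η = W_out/W_in = 4360/5467 = 79.75%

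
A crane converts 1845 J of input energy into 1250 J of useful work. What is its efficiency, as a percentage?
η = W_out/W_in = 1250/1845 = 67.75%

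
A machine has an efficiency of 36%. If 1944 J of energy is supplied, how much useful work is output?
W_out = η·W_in = 0.36·1944 = 699.84 J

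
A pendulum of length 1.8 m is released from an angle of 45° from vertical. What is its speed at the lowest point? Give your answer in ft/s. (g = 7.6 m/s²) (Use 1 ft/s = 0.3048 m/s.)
h = L(1 − cosθ) = 1.8(1 − cos45°) = 0.527208 m
v = √(2gh) = √(2·7.6·0.527208) = 2.83082 m/s = 9.287 ft/s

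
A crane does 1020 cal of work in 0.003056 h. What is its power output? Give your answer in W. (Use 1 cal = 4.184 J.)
Convert to SI: W = 4267.68 J, t = 11.0016 s
P = W/t = 4267.68/11.0016 = 387.9 W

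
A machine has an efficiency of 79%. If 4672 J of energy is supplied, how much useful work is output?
W_out = η·W_in = 0.79·4672 = 3690.88 J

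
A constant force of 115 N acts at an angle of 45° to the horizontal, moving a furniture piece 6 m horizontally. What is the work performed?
W = F·d·cosθ = (115)(6)cos(45°) = 487.9 J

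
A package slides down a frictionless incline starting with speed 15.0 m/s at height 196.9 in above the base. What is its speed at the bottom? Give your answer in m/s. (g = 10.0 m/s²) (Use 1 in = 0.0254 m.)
Convert to SI: v₀ = 15.0 m/s, h = 5.00126 m
½mv₀² + mgh = ½mv² ⇒ v = √(v₀² + 2gh) = √(15.0² + 2·10.0·5.00126) = 18.03 m/s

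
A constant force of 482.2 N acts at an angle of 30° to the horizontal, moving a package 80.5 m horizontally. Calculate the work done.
W = F·d·cosθ = (482.2)(80.5)cos(30°) = 33620 J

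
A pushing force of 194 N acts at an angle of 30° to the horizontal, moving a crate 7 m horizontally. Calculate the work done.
W = F·d·cosθ = (194)(7)cos(30°) = 1176 J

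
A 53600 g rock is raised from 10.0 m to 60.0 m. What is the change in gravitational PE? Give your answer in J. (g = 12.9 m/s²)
Convert to SI: m = 53.6 kg, Δh = 50.0 m
ΔPE = mgΔh = (53.6)(12.9)(50.0) = 34570 J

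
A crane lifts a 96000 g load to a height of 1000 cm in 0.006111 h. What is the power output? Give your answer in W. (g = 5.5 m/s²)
Convert to SI: m = 96.0 kg, h = 10.0 m, t = 21.9996 s
P = mgh/t = (96.0)(5.5)(10.0)/21.9996 = 240.0 W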